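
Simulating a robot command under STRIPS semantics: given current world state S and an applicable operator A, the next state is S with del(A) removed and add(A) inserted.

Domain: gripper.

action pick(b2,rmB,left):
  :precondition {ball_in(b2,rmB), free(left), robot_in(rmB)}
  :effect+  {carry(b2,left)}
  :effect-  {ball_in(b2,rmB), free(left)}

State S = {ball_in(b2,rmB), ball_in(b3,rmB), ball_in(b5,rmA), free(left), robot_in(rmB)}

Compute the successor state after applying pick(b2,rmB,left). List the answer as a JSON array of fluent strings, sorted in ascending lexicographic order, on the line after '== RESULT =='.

Progress:
  pre ⊆ S: {ball_in(b2,rmB), free(left), robot_in(rmB)} ⊆ S  — applicable
  S \ del = {ball_in(b3,rmB), ball_in(b5,rmA), robot_in(rmB)}
  ∪ add   = {ball_in(b3,rmB), ball_in(b5,rmA), carry(b2,left), robot_in(rmB)}

== RESULT ==
["ball_in(b3,rmB)", "ball_in(b5,rmA)", "carry(b2,left)", "robot_in(rmB)"]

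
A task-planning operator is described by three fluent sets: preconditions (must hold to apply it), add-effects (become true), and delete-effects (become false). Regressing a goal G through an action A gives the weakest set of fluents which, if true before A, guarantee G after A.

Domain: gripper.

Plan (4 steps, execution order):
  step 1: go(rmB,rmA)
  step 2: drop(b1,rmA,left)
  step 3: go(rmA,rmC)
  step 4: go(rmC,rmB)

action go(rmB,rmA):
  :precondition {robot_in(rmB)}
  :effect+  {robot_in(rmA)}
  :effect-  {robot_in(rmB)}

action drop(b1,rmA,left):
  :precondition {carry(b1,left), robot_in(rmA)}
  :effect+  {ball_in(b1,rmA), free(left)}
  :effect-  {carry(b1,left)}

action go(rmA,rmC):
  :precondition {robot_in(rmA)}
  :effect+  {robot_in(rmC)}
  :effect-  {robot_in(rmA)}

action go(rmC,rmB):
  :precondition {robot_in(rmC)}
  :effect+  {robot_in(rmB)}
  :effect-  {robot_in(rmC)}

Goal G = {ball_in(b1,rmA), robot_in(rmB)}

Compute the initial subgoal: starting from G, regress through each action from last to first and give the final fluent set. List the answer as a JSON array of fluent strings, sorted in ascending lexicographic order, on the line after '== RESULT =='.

Work backward from the goal:
  through step 4 (go(rmC,rmB)): drop {robot_in(rmB)}, keep {ball_in(b1,rmA)}, require {robot_in(rmC)}
    → {ball_in(b1,rmA), robot_in(rmC)}
  through step 3 (go(rmA,rmC)): drop {robot_in(rmC)}, keep {ball_in(b1,rmA)}, require {robot_in(rmA)}
    → {ball_in(b1,rmA), robot_in(rmA)}
  through step 2 (drop(b1,rmA,left)): drop {ball_in(b1,rmA)}, keep {robot_in(rmA)}, require {carry(b1,left), robot_in(rmA)}
    → {carry(b1,left), robot_in(rmA)}
  through step 1 (go(rmB,rmA)): drop {robot_in(rmA)}, keep {carry(b1,left)}, require {robot_in(rmB)}
    → {carry(b1,left), robot_in(rmB)}

== RESULT ==
["carry(b1,left)", "robot_in(rmB)"]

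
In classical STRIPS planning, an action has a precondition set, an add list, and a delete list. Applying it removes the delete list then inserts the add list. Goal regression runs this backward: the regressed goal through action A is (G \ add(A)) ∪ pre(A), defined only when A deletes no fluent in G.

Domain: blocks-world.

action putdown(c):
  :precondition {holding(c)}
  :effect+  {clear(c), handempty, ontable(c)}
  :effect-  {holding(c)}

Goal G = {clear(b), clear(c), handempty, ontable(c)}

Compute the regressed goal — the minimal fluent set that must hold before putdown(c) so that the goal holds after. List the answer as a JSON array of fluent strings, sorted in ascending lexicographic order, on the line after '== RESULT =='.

Compute (G \ add) ∪ pre:
  G ∩ del = {}  (empty — regression defined)
  G \ add = {clear(b), clear(c), handempty, ontable(c)} \ {clear(c), handempty, ontable(c)} = {clear(b)}
  ∪ pre   = {clear(b)} ∪ {holding(c)}
          = {clear(b), holding(c)}

== RESULT ==
["clear(b)", "holding(c)"]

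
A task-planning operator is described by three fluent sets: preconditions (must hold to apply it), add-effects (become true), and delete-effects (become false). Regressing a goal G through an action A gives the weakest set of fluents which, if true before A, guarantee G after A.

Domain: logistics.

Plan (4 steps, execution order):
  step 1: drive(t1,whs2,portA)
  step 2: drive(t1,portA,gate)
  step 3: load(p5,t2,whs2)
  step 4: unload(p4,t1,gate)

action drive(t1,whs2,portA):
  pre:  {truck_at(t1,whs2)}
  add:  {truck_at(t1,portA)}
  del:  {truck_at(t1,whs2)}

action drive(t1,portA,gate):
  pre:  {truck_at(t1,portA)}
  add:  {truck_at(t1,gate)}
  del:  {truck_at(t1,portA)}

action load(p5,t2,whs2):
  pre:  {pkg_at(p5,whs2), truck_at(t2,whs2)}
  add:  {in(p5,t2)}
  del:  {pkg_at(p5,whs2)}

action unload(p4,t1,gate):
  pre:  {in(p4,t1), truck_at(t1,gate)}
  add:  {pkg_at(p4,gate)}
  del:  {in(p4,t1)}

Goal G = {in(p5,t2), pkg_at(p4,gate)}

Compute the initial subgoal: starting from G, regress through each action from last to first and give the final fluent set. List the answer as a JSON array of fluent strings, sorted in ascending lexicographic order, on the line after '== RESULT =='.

Regress step by step:
  through step 4 (unload(p4,t1,gate)): drop {pkg_at(p4,gate)}, keep {in(p5,t2)}, require {in(p4,t1), truck_at(t1,gate)}
    → {in(p4,t1), in(p5,t2), truck_at(t1,gate)}
  through step 3 (load(p5,t2,whs2)): drop {in(p5,t2)}, keep {in(p4,t1), truck_at(t1,gate)}, require {pkg_at(p5,whs2), truck_at(t2,whs2)}
    → {in(p4,t1), pkg_at(p5,whs2), truck_at(t1,gate), truck_at(t2,whs2)}
  through step 2 (drive(t1,portA,gate)): drop {truck_at(t1,gate)}, keep {in(p4,t1), pkg_at(p5,whs2), truck_at(t2,whs2)}, require {truck_at(t1,portA)}
    → {in(p4,t1), pkg_at(p5,whs2), truck_at(t1,portA), truck_at(t2,whs2)}
  through step 1 (drive(t1,whs2,portA)): drop {truck_at(t1,portA)}, keep {in(p4,t1), pkg_at(p5,whs2), truck_at(t2,whs2)}, require {truck_at(t1,whs2)}
    → {in(p4,t1), pkg_at(p5,whs2), truck_at(t1,whs2), truck_at(t2,whs2)}

== RESULT ==
["in(p4,t1)", "pkg_at(p5,whs2)", "truck_at(t1,whs2)", "truck_at(t2,whs2)"]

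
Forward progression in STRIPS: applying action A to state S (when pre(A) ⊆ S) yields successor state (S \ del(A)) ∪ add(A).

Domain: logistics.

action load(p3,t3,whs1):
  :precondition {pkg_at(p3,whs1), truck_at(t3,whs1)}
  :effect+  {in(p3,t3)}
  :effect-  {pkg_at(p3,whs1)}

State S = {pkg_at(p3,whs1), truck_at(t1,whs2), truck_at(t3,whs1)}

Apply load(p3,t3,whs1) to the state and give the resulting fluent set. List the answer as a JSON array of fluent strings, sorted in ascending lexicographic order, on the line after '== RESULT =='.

Compute (S \ del) ∪ add:
  pre ⊆ S: {pkg_at(p3,whs1), truck_at(t3,whs1)} ⊆ S  — applicable
  S \ del = {truck_at(t1,whs2), truck_at(t3,whs1)}
  ∪ add   = {in(p3,t3), truck_at(t1,whs2), truck_at(t3,whs1)}

== RESULT ==
["in(p3,t3)", "truck_at(t1,whs2)", "truck_at(t3,whs1)"]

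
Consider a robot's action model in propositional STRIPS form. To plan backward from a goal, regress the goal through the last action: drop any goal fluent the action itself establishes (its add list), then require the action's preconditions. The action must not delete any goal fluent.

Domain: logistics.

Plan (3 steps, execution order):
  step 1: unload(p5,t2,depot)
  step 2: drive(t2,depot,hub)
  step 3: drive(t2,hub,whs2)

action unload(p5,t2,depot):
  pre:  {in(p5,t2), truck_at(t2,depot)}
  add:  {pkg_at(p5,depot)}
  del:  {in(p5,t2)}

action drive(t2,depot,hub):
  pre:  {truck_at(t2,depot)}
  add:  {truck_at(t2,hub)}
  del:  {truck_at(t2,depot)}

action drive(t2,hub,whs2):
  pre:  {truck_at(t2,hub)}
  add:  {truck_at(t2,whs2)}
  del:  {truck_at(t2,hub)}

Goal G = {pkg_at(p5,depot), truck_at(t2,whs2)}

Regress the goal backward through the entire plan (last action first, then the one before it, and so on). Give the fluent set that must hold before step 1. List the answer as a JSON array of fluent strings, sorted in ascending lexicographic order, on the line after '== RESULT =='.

Regress step by step:
  through step 3 (drive(t2,hub,whs2)): drop {truck_at(t2,whs2)}, keep {pkg_at(p5,depot)}, require {truck_at(t2,hub)}
    → {pkg_at(p5,depot), truck_at(t2,hub)}
  through step 2 (drive(t2,depot,hub)): drop {truck_at(t2,hub)}, keep {pkg_at(p5,depot)}, require {truck_at(t2,depot)}
    → {pkg_at(p5,depot), truck_at(t2,depot)}
  through step 1 (unload(p5,t2,depot)): drop {pkg_at(p5,depot)}, keep {truck_at(t2,depot)}, require {in(p5,t2), truck_at(t2,depot)}
    → {in(p5,t2), truck_at(t2,depot)}

== RESULT ==
["in(p5,t2)", "truck_at(t2,depot)"]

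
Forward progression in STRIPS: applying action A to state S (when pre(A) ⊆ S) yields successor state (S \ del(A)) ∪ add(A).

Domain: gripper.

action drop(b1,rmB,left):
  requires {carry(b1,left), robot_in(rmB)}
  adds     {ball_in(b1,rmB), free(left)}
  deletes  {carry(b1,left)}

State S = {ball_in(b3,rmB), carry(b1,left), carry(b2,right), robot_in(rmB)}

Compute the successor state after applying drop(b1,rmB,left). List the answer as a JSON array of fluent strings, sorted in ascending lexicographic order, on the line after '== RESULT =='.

Progress:
  pre ⊆ S: {carry(b1,left), robot_in(rmB)} ⊆ S  — applicable
  S \ del = {ball_in(b3,rmB), carry(b2,right), robot_in(rmB)}
  ∪ add   = {ball_in(b1,rmB), ball_in(b3,rmB), carry(b2,right), free(left), robot_in(rmB)}

== RESULT ==
["ball_in(b1,rmB)", "ball_in(b3,rmB)", "carry(b2,right)", "free(left)", "robot_in(rmB)"]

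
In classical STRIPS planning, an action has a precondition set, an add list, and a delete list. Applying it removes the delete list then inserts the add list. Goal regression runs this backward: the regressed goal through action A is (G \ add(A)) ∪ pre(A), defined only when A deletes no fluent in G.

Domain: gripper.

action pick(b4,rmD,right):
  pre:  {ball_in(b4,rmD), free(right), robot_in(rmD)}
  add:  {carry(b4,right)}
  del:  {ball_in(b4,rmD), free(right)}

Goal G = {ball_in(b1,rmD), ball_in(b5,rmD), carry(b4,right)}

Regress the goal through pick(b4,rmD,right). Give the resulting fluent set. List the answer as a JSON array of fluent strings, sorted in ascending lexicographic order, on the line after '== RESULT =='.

Compute (G \ add) ∪ pre:
  G ∩ del = {}  (empty — regression defined)
  G \ add = {ball_in(b1,rmD), ball_in(b5,rmD), carry(b4,right)} \ {carry(b4,right)} = {ball_in(b1,rmD), ball_in(b5,rmD)}
  ∪ pre   = {ball_in(b1,rmD), ball_in(b5,rmD)} ∪ {ball_in(b4,rmD), free(right), robot_in(rmD)}
          = {ball_in(b1,rmD), ball_in(b4,rmD), ball_in(b5,rmD), free(right), robot_in(rmD)}

== RESULT ==
["ball_in(b1,rmD)", "ball_in(b4,rmD)", "ball_in(b5,rmD)", "free(right)", "robot_in(rmD)"]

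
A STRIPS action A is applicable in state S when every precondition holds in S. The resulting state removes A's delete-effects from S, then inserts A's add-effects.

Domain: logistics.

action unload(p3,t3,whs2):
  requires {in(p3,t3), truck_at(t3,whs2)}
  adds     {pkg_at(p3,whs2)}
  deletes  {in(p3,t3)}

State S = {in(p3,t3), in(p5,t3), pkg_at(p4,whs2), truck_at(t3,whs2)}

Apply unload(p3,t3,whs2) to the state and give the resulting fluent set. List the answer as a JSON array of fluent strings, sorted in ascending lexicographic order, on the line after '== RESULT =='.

Progress:
  pre ⊆ S: {in(p3,t3), truck_at(t3,whs2)} ⊆ S  — applicable
  S \ del = {in(p5,t3), pkg_at(p4,whs2), truck_at(t3,whs2)}
  ∪ add   = {in(p5,t3), pkg_at(p3,whs2), pkg_at(p4,whs2), truck_at(t3,whs2)}

== RESULT ==
["in(p5,t3)", "pkg_at(p3,whs2)", "pkg_at(p4,whs2)", "truck_at(t3,whs2)"]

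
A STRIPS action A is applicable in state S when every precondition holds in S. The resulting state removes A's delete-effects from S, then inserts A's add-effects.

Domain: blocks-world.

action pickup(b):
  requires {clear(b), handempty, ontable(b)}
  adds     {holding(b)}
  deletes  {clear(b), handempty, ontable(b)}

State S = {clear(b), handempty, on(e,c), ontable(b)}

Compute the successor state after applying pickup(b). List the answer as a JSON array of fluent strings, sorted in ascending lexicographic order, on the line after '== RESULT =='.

Compute (S \ del) ∪ add:
  pre ⊆ S: {clear(b), handempty, ontable(b)} ⊆ S  — applicable
  S \ del = {on(e,c)}
  ∪ add   = {holding(b), on(e,c)}

== RESULT ==
["holding(b)", "on(e,c)"]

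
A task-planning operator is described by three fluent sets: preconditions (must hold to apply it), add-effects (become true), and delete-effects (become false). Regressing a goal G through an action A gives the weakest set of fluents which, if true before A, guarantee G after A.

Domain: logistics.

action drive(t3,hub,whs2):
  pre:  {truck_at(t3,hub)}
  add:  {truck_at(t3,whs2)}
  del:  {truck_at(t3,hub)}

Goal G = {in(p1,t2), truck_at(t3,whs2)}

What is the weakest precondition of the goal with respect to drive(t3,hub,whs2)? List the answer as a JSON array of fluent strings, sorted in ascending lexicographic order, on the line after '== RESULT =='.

Regress:
  G ∩ del = {}  (empty — regression defined)
  G \ add = {in(p1,t2), truck_at(t3,whs2)} \ {truck_at(t3,whs2)} = {in(p1,t2)}
  ∪ pre   = {in(p1,t2)} ∪ {truck_at(t3,hub)}
          = {in(p1,t2), truck_at(t3,hub)}

== RESULT ==
["in(p1,t2)", "truck_at(t3,hub)"]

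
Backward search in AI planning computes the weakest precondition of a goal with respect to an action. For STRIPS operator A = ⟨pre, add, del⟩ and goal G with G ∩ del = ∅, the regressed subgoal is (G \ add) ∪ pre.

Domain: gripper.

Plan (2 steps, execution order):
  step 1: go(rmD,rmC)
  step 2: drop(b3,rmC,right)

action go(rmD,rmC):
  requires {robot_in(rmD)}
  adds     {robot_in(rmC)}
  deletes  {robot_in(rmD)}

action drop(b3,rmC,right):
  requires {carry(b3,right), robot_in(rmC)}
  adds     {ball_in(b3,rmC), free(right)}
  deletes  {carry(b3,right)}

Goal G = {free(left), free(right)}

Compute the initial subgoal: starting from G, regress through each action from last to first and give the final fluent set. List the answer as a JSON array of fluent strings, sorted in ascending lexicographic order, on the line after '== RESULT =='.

Work backward from the goal:
  through step 2 (drop(b3,rmC,right)): drop {free(right)}, keep {free(left)}, require {carry(b3,right), robot_in(rmC)}
    → {carry(b3,right), free(left), robot_in(rmC)}
  through step 1 (go(rmD,rmC)): drop {robot_in(rmC)}, keep {carry(b3,right), free(left)}, require {robot_in(rmD)}
    → {carry(b3,right), free(left), robot_in(rmD)}

== RESULT ==
["carry(b3,right)", "free(left)", "robot_in(rmD)"]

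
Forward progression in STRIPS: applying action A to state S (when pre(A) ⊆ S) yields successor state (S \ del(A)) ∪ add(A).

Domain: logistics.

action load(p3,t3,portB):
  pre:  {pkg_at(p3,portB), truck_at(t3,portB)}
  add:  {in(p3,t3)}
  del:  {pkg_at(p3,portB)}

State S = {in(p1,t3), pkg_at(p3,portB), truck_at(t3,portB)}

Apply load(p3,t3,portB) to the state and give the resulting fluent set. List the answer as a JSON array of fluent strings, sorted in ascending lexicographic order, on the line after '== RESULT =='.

Compute (S \ del) ∪ add:
  pre ⊆ S: {pkg_at(p3,portB), truck_at(t3,portB)} ⊆ S  — applicable
  S \ del = {in(p1,t3), truck_at(t3,portB)}
  ∪ add   = {in(p1,t3), in(p3,t3), truck_at(t3,portB)}

== RESULT ==
["in(p1,t3)", "in(p3,t3)", "truck_at(t3,portB)"]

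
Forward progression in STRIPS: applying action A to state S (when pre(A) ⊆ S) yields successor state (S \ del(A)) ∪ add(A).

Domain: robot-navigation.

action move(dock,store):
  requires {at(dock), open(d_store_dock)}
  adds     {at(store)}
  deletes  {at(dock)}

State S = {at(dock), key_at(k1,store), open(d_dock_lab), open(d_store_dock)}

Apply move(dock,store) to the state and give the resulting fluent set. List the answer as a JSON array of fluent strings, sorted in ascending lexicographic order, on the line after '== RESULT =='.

Compute (S \ del) ∪ add:
  pre ⊆ S: {at(dock), open(d_store_dock)} ⊆ S  — applicable
  S \ del = {key_at(k1,store), open(d_dock_lab), open(d_store_dock)}
  ∪ add   = {at(store), key_at(k1,store), open(d_dock_lab), open(d_store_dock)}

== RESULT ==
["at(store)", "key_at(k1,store)", "open(d_dock_lab)", "open(d_store_dock)"]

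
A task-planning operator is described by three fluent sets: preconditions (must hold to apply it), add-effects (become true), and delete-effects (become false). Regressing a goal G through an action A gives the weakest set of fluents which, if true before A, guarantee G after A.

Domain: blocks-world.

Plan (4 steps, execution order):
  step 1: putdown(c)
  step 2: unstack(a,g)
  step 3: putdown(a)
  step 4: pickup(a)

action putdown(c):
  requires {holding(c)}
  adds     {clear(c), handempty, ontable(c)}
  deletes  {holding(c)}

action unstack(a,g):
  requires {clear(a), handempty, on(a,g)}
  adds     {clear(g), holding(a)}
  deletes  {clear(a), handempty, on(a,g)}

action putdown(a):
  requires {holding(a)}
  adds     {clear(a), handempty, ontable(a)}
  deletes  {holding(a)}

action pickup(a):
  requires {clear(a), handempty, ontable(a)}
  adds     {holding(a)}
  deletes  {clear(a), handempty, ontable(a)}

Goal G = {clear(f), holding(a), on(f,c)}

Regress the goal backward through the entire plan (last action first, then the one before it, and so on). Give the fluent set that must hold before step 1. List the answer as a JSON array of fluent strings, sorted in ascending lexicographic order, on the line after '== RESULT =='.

Regress step by step:
  through step 4 (pickup(a)): drop {holding(a)}, keep {clear(f), on(f,c)}, require {clear(a), handempty, ontable(a)}
    → {clear(a), clear(f), handempty, on(f,c), ontable(a)}
  through step 3 (putdown(a)): drop {clear(a), handempty, ontable(a)}, keep {clear(f), on(f,c)}, require {holding(a)}
    → {clear(f), holding(a), on(f,c)}
  through step 2 (unstack(a,g)): drop {holding(a)}, keep {clear(f), on(f,c)}, require {clear(a), handempty, on(a,g)}
    → {clear(a), clear(f), handempty, on(a,g), on(f,c)}
  through step 1 (putdown(c)): drop {handempty}, keep {clear(a), clear(f), on(a,g), on(f,c)}, require {holding(c)}
    → {clear(a), clear(f), holding(c), on(a,g), on(f,c)}

== RESULT ==
["clear(a)", "clear(f)", "holding(c)", "on(a,g)", "on(f,c)"]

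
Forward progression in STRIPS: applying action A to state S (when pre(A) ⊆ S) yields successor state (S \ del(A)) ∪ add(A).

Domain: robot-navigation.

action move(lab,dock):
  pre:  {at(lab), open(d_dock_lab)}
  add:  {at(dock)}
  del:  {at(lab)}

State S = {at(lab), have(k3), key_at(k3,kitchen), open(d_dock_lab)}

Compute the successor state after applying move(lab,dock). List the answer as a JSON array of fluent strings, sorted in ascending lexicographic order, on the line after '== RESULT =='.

Compute (S \ del) ∪ add:
  pre ⊆ S: {at(lab), open(d_dock_lab)} ⊆ S  — applicable
  S \ del = {have(k3), key_at(k3,kitchen), open(d_dock_lab)}
  ∪ add   = {at(dock), have(k3), key_at(k3,kitchen), open(d_dock_lab)}

== RESULT ==
["at(dock)", "have(k3)", "key_at(k3,kitchen)", "open(d_dock_lab)"]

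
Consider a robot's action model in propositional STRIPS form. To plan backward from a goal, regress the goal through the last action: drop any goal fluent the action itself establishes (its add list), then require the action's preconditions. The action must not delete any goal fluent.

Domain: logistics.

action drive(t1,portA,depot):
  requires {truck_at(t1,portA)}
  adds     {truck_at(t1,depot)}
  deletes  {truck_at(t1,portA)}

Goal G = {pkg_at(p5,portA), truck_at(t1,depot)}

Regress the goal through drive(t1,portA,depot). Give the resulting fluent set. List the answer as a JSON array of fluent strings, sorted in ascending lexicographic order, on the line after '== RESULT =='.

Regress:
  G ∩ del = {}  (empty — regression defined)
  G \ add = {pkg_at(p5,portA), truck_at(t1,depot)} \ {truck_at(t1,depot)} = {pkg_at(p5,portA)}
  ∪ pre   = {pkg_at(p5,portA)} ∪ {truck_at(t1,portA)}
          = {pkg_at(p5,portA), truck_at(t1,portA)}

== RESULT ==
["pkg_at(p5,portA)", "truck_at(t1,portA)"]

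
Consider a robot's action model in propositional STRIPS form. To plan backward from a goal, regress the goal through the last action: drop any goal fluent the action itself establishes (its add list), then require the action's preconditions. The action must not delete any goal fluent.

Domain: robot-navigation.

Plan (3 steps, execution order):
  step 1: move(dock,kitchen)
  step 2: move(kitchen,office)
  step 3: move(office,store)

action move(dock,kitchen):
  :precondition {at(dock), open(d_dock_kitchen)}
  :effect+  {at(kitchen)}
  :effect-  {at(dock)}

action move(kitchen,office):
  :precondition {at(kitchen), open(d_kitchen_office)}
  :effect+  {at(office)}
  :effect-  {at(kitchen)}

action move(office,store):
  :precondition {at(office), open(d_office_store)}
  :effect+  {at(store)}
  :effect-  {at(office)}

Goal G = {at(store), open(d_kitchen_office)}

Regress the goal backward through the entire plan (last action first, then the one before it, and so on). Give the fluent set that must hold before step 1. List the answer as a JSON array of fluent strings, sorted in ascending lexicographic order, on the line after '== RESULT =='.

Regress step by step:
  through step 3 (move(office,store)): drop {at(store)}, keep {open(d_kitchen_office)}, require {at(office), open(d_office_store)}
    → {at(office), open(d_kitchen_office), open(d_office_store)}
  through step 2 (move(kitchen,office)): drop {at(office)}, keep {open(d_kitchen_office), open(d_office_store)}, require {at(kitchen), open(d_kitchen_office)}
    → {at(kitchen), open(d_kitchen_office), open(d_office_store)}
  through step 1 (move(dock,kitchen)): drop {at(kitchen)}, keep {open(d_kitchen_office), open(d_office_store)}, require {at(dock), open(d_dock_kitchen)}
    → {at(dock), open(d_dock_kitchen), open(d_kitchen_office), open(d_office_store)}

== RESULT ==
["at(dock)", "open(d_dock_kitchen)", "open(d_kitchen_office)", "open(d_office_store)"]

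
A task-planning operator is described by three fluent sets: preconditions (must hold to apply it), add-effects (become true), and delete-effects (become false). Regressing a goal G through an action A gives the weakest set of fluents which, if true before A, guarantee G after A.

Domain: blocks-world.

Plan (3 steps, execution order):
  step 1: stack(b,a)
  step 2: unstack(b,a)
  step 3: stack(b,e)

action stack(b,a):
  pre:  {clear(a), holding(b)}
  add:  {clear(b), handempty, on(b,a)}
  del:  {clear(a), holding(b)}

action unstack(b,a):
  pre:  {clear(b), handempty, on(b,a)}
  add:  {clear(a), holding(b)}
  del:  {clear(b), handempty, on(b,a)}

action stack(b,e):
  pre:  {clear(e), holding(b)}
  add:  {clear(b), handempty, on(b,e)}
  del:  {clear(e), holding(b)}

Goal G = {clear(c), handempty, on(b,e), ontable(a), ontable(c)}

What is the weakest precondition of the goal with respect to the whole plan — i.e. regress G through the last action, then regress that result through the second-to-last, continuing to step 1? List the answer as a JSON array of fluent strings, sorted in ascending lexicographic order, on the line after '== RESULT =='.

Work backward from the goal:
  through step 3 (stack(b,e)): drop {handempty, on(b,e)}, keep {clear(c), ontable(a), ontable(c)}, require {clear(e), holding(b)}
    → {clear(c), clear(e), holding(b), ontable(a), ontable(c)}
  through step 2 (unstack(b,a)): drop {holding(b)}, keep {clear(c), clear(e), ontable(a), ontable(c)}, require {clear(b), handempty, on(b,a)}
    → {clear(b), clear(c), clear(e), handempty, on(b,a), ontable(a), ontable(c)}
  through step 1 (stack(b,a)): drop {clear(b), handempty, on(b,a)}, keep {clear(c), clear(e), ontable(a), ontable(c)}, require {clear(a), holding(b)}
    → {clear(a), clear(c), clear(e), holding(b), ontable(a), ontable(c)}

== RESULT ==
["clear(a)", "clear(c)", "clear(e)", "holding(b)", "ontable(a)", "ontable(c)"]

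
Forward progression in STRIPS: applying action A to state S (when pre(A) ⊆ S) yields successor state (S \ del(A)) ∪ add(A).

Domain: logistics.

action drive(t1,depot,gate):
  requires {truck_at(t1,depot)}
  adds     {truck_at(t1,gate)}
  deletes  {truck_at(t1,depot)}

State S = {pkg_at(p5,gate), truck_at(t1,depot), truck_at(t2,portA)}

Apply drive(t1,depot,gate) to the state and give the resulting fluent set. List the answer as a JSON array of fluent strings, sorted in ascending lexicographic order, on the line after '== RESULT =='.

Progress:
  pre ⊆ S: {truck_at(t1,depot)} ⊆ S  — applicable
  S \ del = {pkg_at(p5,gate), truck_at(t2,portA)}
  ∪ add   = {pkg_at(p5,gate), truck_at(t1,gate), truck_at(t2,portA)}

== RESULT ==
["pkg_at(p5,gate)", "truck_at(t1,gate)", "truck_at(t2,portA)"]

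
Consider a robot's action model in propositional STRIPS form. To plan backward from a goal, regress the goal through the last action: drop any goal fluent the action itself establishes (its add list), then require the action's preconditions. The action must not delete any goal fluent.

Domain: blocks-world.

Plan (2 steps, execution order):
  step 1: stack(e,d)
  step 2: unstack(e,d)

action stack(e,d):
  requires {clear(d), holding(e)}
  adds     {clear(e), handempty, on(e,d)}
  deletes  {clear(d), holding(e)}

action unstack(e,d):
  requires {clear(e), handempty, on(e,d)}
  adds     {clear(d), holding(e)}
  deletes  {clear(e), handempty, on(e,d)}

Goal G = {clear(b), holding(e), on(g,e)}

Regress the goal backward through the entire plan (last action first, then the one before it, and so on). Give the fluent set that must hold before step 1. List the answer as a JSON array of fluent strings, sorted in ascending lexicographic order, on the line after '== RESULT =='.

Work backward from the goal:
  through step 2 (unstack(e,d)): drop {holding(e)}, keep {clear(b), on(g,e)}, require {clear(e), handempty, on(e,d)}
    → {clear(b), clear(e), handempty, on(e,d), on(g,e)}
  through step 1 (stack(e,d)): drop {clear(e), handempty, on(e,d)}, keep {clear(b), on(g,e)}, require {clear(d), holding(e)}
    → {clear(b), clear(d), holding(e), on(g,e)}

== RESULT ==
["clear(b)", "clear(d)", "holding(e)", "on(g,e)"]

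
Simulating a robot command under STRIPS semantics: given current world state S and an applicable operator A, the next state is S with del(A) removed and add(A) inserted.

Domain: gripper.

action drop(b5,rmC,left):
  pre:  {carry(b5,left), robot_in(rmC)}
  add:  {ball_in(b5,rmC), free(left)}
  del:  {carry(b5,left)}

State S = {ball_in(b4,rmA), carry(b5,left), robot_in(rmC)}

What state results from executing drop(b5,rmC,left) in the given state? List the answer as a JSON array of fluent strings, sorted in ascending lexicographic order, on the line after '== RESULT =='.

Progress:
  pre ⊆ S: {carry(b5,left), robot_in(rmC)} ⊆ S  — applicable
  S \ del = {ball_in(b4,rmA), robot_in(rmC)}
  ∪ add   = {ball_in(b4,rmA), ball_in(b5,rmC), free(left), robot_in(rmC)}

== RESULT ==
["ball_in(b4,rmA)", "ball_in(b5,rmC)", "free(left)", "robot_in(rmC)"]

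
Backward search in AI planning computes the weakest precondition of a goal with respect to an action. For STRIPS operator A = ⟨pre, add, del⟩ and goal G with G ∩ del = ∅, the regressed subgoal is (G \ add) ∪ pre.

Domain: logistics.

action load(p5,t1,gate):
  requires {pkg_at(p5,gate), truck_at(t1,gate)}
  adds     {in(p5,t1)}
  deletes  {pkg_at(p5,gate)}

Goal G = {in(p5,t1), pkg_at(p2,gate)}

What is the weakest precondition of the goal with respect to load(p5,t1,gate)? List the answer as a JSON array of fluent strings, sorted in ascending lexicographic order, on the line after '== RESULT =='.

Compute (G \ add) ∪ pre:
  G ∩ del = {}  (empty — regression defined)
  G \ add = {in(p5,t1), pkg_at(p2,gate)} \ {in(p5,t1)} = {pkg_at(p2,gate)}
  ∪ pre   = {pkg_at(p2,gate)} ∪ {pkg_at(p5,gate), truck_at(t1,gate)}
          = {pkg_at(p2,gate), pkg_at(p5,gate), truck_at(t1,gate)}

== RESULT ==
["pkg_at(p2,gate)", "pkg_at(p5,gate)", "truck_at(t1,gate)"]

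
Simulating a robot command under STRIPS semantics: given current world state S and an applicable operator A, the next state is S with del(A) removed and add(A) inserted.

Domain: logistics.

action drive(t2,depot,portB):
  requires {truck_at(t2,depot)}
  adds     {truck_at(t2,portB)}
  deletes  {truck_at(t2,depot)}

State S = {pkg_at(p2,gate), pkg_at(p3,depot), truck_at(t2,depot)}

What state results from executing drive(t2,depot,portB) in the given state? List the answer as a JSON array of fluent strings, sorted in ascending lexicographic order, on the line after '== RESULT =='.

Compute (S \ del) ∪ add:
  pre ⊆ S: {truck_at(t2,depot)} ⊆ S  — applicable
  S \ del = {pkg_at(p2,gate), pkg_at(p3,depot)}
  ∪ add   = {pkg_at(p2,gate), pkg_at(p3,depot), truck_at(t2,portB)}

== RESULT ==
["pkg_at(p2,gate)", "pkg_at(p3,depot)", "truck_at(t2,portB)"]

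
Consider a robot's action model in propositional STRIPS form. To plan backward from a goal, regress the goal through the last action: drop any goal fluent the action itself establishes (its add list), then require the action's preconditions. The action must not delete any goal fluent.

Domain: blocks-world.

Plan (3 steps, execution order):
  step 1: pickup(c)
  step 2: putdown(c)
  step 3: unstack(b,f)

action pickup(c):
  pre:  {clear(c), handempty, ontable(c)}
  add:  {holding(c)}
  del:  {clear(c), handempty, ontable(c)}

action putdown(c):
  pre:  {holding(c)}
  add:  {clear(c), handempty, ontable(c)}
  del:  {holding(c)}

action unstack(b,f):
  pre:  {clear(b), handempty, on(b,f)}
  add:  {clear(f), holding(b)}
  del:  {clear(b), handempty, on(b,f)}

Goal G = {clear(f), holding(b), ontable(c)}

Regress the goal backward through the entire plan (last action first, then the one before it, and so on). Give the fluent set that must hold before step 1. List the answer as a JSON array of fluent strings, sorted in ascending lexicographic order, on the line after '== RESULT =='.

Work backward from the goal:
  through step 3 (unstack(b,f)): drop {clear(f), holding(b)}, keep {ontable(c)}, require {clear(b), handempty, on(b,f)}
    → {clear(b), handempty, on(b,f), ontable(c)}
  through step 2 (putdown(c)): drop {handempty, ontable(c)}, keep {clear(b), on(b,f)}, require {holding(c)}
    → {clear(b), holding(c), on(b,f)}
  through step 1 (pickup(c)): drop {holding(c)}, keep {clear(b), on(b,f)}, require {clear(c), handempty, ontable(c)}
    → {clear(b), clear(c), handempty, on(b,f), ontable(c)}

== RESULT ==
["clear(b)", "clear(c)", "handempty", "on(b,f)", "ontable(c)"]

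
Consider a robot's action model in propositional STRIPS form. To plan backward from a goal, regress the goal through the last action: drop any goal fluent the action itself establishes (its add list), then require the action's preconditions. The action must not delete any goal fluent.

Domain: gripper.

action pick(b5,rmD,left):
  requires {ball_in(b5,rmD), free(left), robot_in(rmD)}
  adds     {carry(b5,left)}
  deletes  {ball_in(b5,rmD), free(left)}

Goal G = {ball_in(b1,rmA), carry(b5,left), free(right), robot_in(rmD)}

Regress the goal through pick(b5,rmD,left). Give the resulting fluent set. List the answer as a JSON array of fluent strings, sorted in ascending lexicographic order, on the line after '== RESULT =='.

Compute (G \ add) ∪ pre:
  G ∩ del = {}  (empty — regression defined)
  G \ add = {ball_in(b1,rmA), carry(b5,left), free(right), robot_in(rmD)} \ {carry(b5,left)} = {ball_in(b1,rmA), free(right), robot_in(rmD)}
  ∪ pre   = {ball_in(b1,rmA), free(right), robot_in(rmD)} ∪ {ball_in(b5,rmD), free(left), robot_in(rmD)}
          = {ball_in(b1,rmA), ball_in(b5,rmD), free(left), free(right), robot_in(rmD)}

== RESULT ==
["ball_in(b1,rmA)", "ball_in(b5,rmD)", "free(left)", "free(right)", "robot_in(rmD)"]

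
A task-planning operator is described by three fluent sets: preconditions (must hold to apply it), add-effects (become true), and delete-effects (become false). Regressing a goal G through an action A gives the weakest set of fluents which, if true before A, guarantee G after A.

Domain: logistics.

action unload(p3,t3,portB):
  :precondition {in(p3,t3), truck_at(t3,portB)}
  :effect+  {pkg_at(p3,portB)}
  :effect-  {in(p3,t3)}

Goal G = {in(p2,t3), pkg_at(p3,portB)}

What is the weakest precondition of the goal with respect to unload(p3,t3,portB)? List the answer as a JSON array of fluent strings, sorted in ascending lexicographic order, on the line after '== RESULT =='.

Compute (G \ add) ∪ pre:
  G ∩ del = {}  (empty — regression defined)
  G \ add = {in(p2,t3), pkg_at(p3,portB)} \ {pkg_at(p3,portB)} = {in(p2,t3)}
  ∪ pre   = {in(p2,t3)} ∪ {in(p3,t3), truck_at(t3,portB)}
          = {in(p2,t3), in(p3,t3), truck_at(t3,portB)}

== RESULT ==
["in(p2,t3)", "in(p3,t3)", "truck_at(t3,portB)"]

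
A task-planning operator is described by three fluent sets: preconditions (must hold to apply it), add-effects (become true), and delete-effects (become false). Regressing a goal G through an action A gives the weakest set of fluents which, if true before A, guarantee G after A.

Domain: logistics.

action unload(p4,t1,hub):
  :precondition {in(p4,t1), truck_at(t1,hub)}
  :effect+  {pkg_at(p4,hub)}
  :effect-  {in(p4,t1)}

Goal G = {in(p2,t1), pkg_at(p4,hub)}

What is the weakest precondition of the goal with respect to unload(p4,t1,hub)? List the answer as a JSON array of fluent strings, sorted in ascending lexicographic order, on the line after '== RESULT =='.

Regress:
  G ∩ del = {}  (empty — regression defined)
  G \ add = {in(p2,t1), pkg_at(p4,hub)} \ {pkg_at(p4,hub)} = {in(p2,t1)}
  ∪ pre   = {in(p2,t1)} ∪ {in(p4,t1), truck_at(t1,hub)}
          = {in(p2,t1), in(p4,t1), truck_at(t1,hub)}

== RESULT ==
["in(p2,t1)", "in(p4,t1)", "truck_at(t1,hub)"]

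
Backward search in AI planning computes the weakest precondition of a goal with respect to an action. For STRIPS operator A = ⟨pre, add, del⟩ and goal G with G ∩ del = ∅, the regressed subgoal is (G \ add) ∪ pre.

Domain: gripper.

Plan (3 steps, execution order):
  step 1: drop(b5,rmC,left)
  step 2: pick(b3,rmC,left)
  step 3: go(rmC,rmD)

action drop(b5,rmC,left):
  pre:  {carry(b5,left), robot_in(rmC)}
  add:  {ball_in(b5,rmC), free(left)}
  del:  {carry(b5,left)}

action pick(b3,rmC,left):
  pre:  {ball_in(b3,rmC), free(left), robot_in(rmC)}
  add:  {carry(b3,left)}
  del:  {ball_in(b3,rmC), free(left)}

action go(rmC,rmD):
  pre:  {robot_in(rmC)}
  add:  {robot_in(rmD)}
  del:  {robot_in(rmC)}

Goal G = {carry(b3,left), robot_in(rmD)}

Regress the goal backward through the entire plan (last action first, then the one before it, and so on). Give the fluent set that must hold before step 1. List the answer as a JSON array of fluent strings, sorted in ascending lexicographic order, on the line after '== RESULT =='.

Work backward from the goal:
  through step 3 (go(rmC,rmD)): drop {robot_in(rmD)}, keep {carry(b3,left)}, require {robot_in(rmC)}
    → {carry(b3,left), robot_in(rmC)}
  through step 2 (pick(b3,rmC,left)): drop {carry(b3,left)}, keep {robot_in(rmC)}, require {ball_in(b3,rmC), free(left), robot_in(rmC)}
    → {ball_in(b3,rmC), free(left), robot_in(rmC)}
  through step 1 (drop(b5,rmC,left)): drop {free(left)}, keep {ball_in(b3,rmC), robot_in(rmC)}, require {carry(b5,left), robot_in(rmC)}
    → {ball_in(b3,rmC), carry(b5,left), robot_in(rmC)}

== RESULT ==
["ball_in(b3,rmC)", "carry(b5,left)", "robot_in(rmC)"]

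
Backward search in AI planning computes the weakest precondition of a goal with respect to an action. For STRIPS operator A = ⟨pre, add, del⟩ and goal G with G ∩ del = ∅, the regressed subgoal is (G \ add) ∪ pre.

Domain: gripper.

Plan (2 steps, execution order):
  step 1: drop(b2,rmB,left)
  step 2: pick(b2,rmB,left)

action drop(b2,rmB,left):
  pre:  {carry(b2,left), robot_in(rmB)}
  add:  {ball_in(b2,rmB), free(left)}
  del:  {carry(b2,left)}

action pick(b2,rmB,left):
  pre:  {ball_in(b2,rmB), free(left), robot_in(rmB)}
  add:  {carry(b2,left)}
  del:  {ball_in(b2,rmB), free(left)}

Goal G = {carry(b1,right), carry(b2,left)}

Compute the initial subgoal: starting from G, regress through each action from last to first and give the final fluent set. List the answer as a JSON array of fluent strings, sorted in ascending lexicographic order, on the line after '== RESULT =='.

Regress step by step:
  through step 2 (pick(b2,rmB,left)): drop {carry(b2,left)}, keep {carry(b1,right)}, require {ball_in(b2,rmB), free(left), robot_in(rmB)}
    → {ball_in(b2,rmB), carry(b1,right), free(left), robot_in(rmB)}
  through step 1 (drop(b2,rmB,left)): drop {ball_in(b2,rmB), free(left)}, keep {carry(b1,right), robot_in(rmB)}, require {carry(b2,left), robot_in(rmB)}
    → {carry(b1,right), carry(b2,left), robot_in(rmB)}

== RESULT ==
["carry(b1,right)", "carry(b2,left)", "robot_in(rmB)"]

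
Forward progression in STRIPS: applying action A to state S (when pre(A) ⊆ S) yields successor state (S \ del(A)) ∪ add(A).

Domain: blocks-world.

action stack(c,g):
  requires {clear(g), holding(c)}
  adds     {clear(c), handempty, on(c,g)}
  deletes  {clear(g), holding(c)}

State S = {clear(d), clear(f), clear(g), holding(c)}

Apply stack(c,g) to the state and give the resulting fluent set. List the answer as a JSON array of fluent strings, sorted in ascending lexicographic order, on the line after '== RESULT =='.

Compute (S \ del) ∪ add:
  pre ⊆ S: {clear(g), holding(c)} ⊆ S  — applicable
  S \ del = {clear(d), clear(f)}
  ∪ add   = {clear(c), clear(d), clear(f), handempty, on(c,g)}

== RESULT ==
["clear(c)", "clear(d)", "clear(f)", "handempty", "on(c,g)"]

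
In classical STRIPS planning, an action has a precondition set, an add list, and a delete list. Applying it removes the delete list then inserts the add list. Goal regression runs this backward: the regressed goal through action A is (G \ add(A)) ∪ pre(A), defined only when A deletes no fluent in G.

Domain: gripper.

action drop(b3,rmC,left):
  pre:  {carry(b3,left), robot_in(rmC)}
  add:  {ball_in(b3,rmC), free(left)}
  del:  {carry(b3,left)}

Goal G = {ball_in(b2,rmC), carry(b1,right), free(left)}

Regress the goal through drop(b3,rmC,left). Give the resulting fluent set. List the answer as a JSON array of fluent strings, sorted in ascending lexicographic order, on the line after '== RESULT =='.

Regress:
  G ∩ del = {}  (empty — regression defined)
  G \ add = {ball_in(b2,rmC), carry(b1,right), free(left)} \ {ball_in(b3,rmC), free(left)} = {ball_in(b2,rmC), carry(b1,right)}
  ∪ pre   = {ball_in(b2,rmC), carry(b1,right)} ∪ {carry(b3,left), robot_in(rmC)}
          = {ball_in(b2,rmC), carry(b1,right), carry(b3,left), robot_in(rmC)}

== RESULT ==
["ball_in(b2,rmC)", "carry(b1,right)", "carry(b3,left)", "robot_in(rmC)"]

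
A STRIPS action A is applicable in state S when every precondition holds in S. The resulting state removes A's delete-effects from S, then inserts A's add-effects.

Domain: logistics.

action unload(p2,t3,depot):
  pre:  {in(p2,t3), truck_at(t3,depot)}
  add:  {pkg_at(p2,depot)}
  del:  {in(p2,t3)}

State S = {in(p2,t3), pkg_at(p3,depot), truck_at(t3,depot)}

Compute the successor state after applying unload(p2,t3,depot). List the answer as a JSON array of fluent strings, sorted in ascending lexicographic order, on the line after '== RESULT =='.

Progress:
  pre ⊆ S: {in(p2,t3), truck_at(t3,depot)} ⊆ S  — applicable
  S \ del = {pkg_at(p3,depot), truck_at(t3,depot)}
  ∪ add   = {pkg_at(p2,depot), pkg_at(p3,depot), truck_at(t3,depot)}

== RESULT ==
["pkg_at(p2,depot)", "pkg_at(p3,depot)", "truck_at(t3,depot)"]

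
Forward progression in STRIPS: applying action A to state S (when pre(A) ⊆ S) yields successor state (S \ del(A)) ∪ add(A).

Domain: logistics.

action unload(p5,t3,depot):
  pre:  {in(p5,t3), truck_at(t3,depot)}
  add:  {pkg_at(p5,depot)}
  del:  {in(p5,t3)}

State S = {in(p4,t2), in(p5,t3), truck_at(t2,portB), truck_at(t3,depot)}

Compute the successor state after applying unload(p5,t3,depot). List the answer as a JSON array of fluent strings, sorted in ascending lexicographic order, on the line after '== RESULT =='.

Progress:
  pre ⊆ S: {in(p5,t3), truck_at(t3,depot)} ⊆ S  — applicable
  S \ del = {in(p4,t2), truck_at(t2,portB), truck_at(t3,depot)}
  ∪ add   = {in(p4,t2), pkg_at(p5,depot), truck_at(t2,portB), truck_at(t3,depot)}

== RESULT ==
["in(p4,t2)", "pkg_at(p5,depot)", "truck_at(t2,portB)", "truck_at(t3,depot)"]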